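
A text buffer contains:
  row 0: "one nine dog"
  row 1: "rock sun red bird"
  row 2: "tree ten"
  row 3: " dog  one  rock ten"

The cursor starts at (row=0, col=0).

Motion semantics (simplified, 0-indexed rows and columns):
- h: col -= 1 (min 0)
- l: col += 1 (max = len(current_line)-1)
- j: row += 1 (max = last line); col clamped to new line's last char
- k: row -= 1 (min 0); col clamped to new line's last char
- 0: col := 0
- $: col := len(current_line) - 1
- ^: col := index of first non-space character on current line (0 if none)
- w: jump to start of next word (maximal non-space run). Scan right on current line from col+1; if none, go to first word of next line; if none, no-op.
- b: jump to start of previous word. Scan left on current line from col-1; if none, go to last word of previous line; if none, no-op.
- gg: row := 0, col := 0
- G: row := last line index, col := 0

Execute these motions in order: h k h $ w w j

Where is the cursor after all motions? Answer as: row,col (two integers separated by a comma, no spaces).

Answer: 2,5

Derivation:
After 1 (h): row=0 col=0 char='o'
After 2 (k): row=0 col=0 char='o'
After 3 (h): row=0 col=0 char='o'
After 4 ($): row=0 col=11 char='g'
After 5 (w): row=1 col=0 char='r'
After 6 (w): row=1 col=5 char='s'
After 7 (j): row=2 col=5 char='t'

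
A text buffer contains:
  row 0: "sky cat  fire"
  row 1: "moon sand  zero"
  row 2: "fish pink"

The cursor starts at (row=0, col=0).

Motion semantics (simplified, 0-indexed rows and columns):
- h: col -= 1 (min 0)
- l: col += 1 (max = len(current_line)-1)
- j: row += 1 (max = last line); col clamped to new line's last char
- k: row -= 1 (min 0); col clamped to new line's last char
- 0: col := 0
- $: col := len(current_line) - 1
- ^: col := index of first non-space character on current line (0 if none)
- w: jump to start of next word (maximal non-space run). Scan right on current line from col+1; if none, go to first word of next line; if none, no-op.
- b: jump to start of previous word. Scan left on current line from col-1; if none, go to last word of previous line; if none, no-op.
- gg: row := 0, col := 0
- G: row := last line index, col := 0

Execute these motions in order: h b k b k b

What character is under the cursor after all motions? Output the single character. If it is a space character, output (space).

After 1 (h): row=0 col=0 char='s'
After 2 (b): row=0 col=0 char='s'
After 3 (k): row=0 col=0 char='s'
After 4 (b): row=0 col=0 char='s'
After 5 (k): row=0 col=0 char='s'
After 6 (b): row=0 col=0 char='s'

Answer: s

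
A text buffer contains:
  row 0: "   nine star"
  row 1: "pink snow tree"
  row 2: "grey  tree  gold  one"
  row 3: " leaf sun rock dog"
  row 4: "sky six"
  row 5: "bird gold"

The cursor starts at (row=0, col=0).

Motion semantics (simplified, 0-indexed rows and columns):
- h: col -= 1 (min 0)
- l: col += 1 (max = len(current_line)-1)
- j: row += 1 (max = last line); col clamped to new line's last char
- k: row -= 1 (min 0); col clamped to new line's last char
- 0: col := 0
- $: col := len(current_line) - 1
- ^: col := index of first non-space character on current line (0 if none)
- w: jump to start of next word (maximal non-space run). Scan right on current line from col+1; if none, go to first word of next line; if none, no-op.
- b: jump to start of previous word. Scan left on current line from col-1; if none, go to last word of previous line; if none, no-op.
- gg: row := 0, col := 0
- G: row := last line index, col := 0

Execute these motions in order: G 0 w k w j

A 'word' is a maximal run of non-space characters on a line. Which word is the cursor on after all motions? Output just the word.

After 1 (G): row=5 col=0 char='b'
After 2 (0): row=5 col=0 char='b'
After 3 (w): row=5 col=5 char='g'
After 4 (k): row=4 col=5 char='i'
After 5 (w): row=5 col=0 char='b'
After 6 (j): row=5 col=0 char='b'

Answer: bird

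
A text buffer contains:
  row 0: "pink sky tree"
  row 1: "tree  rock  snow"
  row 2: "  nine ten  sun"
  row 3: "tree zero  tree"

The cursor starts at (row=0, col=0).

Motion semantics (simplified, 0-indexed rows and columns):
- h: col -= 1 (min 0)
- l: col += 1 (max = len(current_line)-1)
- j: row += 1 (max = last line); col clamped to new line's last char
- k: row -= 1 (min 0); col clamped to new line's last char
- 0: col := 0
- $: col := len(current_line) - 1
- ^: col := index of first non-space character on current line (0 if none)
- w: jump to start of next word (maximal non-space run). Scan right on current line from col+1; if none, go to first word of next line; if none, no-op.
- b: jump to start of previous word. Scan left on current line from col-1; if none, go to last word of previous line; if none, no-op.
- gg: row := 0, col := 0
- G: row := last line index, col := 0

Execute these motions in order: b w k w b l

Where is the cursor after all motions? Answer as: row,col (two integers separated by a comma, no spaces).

Answer: 0,6

Derivation:
After 1 (b): row=0 col=0 char='p'
After 2 (w): row=0 col=5 char='s'
After 3 (k): row=0 col=5 char='s'
After 4 (w): row=0 col=9 char='t'
After 5 (b): row=0 col=5 char='s'
After 6 (l): row=0 col=6 char='k'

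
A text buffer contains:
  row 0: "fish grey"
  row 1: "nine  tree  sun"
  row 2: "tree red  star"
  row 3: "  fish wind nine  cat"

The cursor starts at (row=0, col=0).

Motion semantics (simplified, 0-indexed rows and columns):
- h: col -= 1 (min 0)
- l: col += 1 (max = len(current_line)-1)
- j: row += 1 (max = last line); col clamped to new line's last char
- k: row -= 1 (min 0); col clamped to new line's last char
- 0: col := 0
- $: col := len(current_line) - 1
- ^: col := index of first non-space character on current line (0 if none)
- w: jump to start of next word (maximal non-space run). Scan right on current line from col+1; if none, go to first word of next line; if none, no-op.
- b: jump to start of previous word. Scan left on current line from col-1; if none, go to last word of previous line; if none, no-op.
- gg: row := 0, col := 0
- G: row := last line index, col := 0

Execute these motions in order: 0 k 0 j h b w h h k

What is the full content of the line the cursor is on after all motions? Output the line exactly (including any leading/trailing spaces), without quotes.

After 1 (0): row=0 col=0 char='f'
After 2 (k): row=0 col=0 char='f'
After 3 (0): row=0 col=0 char='f'
After 4 (j): row=1 col=0 char='n'
After 5 (h): row=1 col=0 char='n'
After 6 (b): row=0 col=5 char='g'
After 7 (w): row=1 col=0 char='n'
After 8 (h): row=1 col=0 char='n'
After 9 (h): row=1 col=0 char='n'
After 10 (k): row=0 col=0 char='f'

Answer: fish grey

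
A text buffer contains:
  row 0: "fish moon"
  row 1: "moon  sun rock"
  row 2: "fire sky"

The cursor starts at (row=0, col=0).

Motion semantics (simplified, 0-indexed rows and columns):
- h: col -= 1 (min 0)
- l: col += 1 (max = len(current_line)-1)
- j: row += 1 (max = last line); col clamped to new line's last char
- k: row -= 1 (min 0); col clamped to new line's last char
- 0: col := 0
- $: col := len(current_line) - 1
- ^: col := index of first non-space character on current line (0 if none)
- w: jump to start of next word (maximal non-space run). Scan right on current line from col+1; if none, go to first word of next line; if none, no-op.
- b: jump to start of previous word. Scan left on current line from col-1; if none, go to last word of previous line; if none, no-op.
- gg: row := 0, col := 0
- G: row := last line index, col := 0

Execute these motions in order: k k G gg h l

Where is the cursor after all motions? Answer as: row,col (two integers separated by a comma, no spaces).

Answer: 0,1

Derivation:
After 1 (k): row=0 col=0 char='f'
After 2 (k): row=0 col=0 char='f'
After 3 (G): row=2 col=0 char='f'
After 4 (gg): row=0 col=0 char='f'
After 5 (h): row=0 col=0 char='f'
After 6 (l): row=0 col=1 char='i'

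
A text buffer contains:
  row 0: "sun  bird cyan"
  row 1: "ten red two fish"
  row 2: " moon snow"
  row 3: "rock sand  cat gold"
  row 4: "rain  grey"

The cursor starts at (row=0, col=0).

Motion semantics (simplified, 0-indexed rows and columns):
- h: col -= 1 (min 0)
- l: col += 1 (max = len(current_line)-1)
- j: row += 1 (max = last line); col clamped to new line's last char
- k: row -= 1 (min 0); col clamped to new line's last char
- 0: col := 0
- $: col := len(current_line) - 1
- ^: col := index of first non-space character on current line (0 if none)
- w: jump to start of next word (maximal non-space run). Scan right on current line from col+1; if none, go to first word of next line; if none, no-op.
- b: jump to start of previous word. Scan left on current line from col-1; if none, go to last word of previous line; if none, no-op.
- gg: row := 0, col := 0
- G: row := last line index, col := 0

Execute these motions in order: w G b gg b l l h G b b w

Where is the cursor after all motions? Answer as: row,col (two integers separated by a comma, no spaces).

Answer: 3,15

Derivation:
After 1 (w): row=0 col=5 char='b'
After 2 (G): row=4 col=0 char='r'
After 3 (b): row=3 col=15 char='g'
After 4 (gg): row=0 col=0 char='s'
After 5 (b): row=0 col=0 char='s'
After 6 (l): row=0 col=1 char='u'
After 7 (l): row=0 col=2 char='n'
After 8 (h): row=0 col=1 char='u'
After 9 (G): row=4 col=0 char='r'
After 10 (b): row=3 col=15 char='g'
After 11 (b): row=3 col=11 char='c'
After 12 (w): row=3 col=15 char='g'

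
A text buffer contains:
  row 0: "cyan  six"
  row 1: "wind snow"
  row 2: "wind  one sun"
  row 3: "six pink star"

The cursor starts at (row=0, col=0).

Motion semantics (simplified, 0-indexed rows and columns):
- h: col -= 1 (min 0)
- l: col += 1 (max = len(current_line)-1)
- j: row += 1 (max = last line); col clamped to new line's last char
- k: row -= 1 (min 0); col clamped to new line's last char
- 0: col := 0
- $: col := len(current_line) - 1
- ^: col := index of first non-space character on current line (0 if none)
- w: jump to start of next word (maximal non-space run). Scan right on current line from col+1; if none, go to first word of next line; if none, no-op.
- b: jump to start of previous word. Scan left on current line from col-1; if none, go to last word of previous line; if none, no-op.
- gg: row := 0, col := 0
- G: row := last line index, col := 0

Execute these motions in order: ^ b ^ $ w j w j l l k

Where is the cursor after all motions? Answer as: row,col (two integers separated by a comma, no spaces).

After 1 (^): row=0 col=0 char='c'
After 2 (b): row=0 col=0 char='c'
After 3 (^): row=0 col=0 char='c'
After 4 ($): row=0 col=8 char='x'
After 5 (w): row=1 col=0 char='w'
After 6 (j): row=2 col=0 char='w'
After 7 (w): row=2 col=6 char='o'
After 8 (j): row=3 col=6 char='n'
After 9 (l): row=3 col=7 char='k'
After 10 (l): row=3 col=8 char='_'
After 11 (k): row=2 col=8 char='e'

Answer: 2,8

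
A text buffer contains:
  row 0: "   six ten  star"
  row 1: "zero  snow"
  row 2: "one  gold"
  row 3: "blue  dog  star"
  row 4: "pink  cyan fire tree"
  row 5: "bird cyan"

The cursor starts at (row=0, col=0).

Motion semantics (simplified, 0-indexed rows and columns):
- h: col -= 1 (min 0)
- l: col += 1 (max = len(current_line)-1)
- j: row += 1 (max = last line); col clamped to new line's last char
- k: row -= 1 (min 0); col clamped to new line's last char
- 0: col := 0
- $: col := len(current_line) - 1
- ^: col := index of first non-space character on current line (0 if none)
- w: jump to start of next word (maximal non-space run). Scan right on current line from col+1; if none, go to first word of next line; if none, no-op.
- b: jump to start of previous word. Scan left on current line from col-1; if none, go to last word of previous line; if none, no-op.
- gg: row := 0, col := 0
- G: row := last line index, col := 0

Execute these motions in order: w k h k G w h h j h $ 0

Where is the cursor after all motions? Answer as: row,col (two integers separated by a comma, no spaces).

Answer: 5,0

Derivation:
After 1 (w): row=0 col=3 char='s'
After 2 (k): row=0 col=3 char='s'
After 3 (h): row=0 col=2 char='_'
After 4 (k): row=0 col=2 char='_'
After 5 (G): row=5 col=0 char='b'
After 6 (w): row=5 col=5 char='c'
After 7 (h): row=5 col=4 char='_'
After 8 (h): row=5 col=3 char='d'
After 9 (j): row=5 col=3 char='d'
After 10 (h): row=5 col=2 char='r'
After 11 ($): row=5 col=8 char='n'
After 12 (0): row=5 col=0 char='b'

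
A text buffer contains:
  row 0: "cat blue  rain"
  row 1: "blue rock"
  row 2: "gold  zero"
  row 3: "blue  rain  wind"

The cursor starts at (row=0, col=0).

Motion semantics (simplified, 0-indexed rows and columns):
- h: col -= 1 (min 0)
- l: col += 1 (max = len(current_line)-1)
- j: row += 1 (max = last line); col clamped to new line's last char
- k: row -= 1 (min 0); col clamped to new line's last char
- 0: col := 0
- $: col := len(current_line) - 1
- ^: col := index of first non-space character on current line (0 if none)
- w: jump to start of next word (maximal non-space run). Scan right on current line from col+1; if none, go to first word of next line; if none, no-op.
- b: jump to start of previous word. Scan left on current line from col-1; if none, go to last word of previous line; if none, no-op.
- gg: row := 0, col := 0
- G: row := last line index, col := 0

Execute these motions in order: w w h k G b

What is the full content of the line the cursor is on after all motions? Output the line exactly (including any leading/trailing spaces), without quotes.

After 1 (w): row=0 col=4 char='b'
After 2 (w): row=0 col=10 char='r'
After 3 (h): row=0 col=9 char='_'
After 4 (k): row=0 col=9 char='_'
After 5 (G): row=3 col=0 char='b'
After 6 (b): row=2 col=6 char='z'

Answer: gold  zero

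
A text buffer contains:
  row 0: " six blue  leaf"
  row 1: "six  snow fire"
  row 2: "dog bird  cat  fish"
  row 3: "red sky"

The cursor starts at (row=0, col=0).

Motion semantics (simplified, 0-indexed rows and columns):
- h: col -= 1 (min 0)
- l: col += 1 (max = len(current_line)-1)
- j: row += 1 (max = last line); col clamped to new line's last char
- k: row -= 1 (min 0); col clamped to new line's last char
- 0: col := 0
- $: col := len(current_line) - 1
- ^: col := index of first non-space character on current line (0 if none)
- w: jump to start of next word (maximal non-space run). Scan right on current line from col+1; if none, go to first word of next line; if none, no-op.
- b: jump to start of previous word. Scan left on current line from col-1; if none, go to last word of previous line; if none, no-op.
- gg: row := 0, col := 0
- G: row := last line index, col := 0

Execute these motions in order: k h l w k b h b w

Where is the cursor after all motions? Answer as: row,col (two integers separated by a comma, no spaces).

Answer: 0,1

Derivation:
After 1 (k): row=0 col=0 char='_'
After 2 (h): row=0 col=0 char='_'
After 3 (l): row=0 col=1 char='s'
After 4 (w): row=0 col=5 char='b'
After 5 (k): row=0 col=5 char='b'
After 6 (b): row=0 col=1 char='s'
After 7 (h): row=0 col=0 char='_'
After 8 (b): row=0 col=0 char='_'
After 9 (w): row=0 col=1 char='s'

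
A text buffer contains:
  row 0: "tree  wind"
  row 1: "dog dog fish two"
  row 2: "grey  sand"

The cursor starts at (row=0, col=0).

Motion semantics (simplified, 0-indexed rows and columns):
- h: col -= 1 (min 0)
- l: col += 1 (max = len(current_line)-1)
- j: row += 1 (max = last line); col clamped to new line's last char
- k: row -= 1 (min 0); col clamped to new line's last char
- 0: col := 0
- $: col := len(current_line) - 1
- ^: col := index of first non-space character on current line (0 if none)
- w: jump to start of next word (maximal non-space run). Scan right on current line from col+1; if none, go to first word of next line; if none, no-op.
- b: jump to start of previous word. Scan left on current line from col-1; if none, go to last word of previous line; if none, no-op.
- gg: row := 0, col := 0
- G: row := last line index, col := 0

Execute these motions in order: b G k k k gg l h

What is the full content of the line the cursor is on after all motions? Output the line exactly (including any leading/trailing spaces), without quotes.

After 1 (b): row=0 col=0 char='t'
After 2 (G): row=2 col=0 char='g'
After 3 (k): row=1 col=0 char='d'
After 4 (k): row=0 col=0 char='t'
After 5 (k): row=0 col=0 char='t'
After 6 (gg): row=0 col=0 char='t'
After 7 (l): row=0 col=1 char='r'
After 8 (h): row=0 col=0 char='t'

Answer: tree  wind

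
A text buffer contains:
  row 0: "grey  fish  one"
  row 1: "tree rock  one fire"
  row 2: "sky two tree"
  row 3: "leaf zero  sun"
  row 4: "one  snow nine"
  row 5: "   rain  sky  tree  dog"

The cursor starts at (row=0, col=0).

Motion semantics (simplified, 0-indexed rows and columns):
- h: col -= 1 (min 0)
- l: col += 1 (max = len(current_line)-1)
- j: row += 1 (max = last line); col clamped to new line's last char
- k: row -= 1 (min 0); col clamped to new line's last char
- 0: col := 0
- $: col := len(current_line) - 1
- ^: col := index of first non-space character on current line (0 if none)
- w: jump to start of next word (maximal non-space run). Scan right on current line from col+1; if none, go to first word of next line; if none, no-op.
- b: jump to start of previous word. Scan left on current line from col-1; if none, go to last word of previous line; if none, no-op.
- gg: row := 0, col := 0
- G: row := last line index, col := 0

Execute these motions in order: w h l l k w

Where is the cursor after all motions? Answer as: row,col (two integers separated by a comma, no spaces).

After 1 (w): row=0 col=6 char='f'
After 2 (h): row=0 col=5 char='_'
After 3 (l): row=0 col=6 char='f'
After 4 (l): row=0 col=7 char='i'
After 5 (k): row=0 col=7 char='i'
After 6 (w): row=0 col=12 char='o'

Answer: 0,12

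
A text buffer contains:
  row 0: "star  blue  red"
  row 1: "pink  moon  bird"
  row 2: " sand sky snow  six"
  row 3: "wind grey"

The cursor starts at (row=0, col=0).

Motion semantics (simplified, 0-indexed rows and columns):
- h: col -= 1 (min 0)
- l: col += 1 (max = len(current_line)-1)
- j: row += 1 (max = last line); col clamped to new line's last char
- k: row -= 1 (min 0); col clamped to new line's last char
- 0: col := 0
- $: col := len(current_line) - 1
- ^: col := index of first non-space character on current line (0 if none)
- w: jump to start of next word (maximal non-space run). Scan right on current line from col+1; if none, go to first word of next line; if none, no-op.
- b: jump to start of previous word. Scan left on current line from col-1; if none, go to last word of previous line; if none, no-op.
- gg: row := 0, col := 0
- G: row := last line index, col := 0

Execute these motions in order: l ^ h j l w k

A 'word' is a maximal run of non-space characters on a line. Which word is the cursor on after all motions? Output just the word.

Answer: blue

Derivation:
After 1 (l): row=0 col=1 char='t'
After 2 (^): row=0 col=0 char='s'
After 3 (h): row=0 col=0 char='s'
After 4 (j): row=1 col=0 char='p'
After 5 (l): row=1 col=1 char='i'
After 6 (w): row=1 col=6 char='m'
After 7 (k): row=0 col=6 char='b'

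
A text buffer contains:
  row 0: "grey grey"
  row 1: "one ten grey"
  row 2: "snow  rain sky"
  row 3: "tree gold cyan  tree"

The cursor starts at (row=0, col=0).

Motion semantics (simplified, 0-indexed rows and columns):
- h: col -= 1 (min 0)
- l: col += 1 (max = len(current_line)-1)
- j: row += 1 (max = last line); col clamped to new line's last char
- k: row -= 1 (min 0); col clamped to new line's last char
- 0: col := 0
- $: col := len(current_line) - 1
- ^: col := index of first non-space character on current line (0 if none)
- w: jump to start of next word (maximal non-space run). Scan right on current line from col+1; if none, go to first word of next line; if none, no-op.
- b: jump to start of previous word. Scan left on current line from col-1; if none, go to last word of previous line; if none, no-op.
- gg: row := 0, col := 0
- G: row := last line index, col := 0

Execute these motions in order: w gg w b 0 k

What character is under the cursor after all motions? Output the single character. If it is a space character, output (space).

Answer: g

Derivation:
After 1 (w): row=0 col=5 char='g'
After 2 (gg): row=0 col=0 char='g'
After 3 (w): row=0 col=5 char='g'
After 4 (b): row=0 col=0 char='g'
After 5 (0): row=0 col=0 char='g'
After 6 (k): row=0 col=0 char='g'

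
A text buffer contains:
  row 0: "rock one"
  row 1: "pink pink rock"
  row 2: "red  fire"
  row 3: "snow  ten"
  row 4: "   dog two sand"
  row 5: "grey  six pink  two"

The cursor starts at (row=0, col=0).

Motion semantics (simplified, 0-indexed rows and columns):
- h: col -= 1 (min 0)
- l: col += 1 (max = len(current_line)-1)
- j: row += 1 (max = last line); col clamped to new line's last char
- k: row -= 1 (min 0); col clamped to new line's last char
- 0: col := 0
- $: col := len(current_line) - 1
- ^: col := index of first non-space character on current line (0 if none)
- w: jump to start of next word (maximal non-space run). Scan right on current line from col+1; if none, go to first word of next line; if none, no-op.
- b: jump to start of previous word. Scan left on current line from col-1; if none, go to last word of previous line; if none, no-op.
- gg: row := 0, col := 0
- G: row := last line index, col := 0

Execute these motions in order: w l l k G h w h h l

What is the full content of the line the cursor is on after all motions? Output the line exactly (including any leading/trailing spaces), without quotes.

Answer: grey  six pink  two

Derivation:
After 1 (w): row=0 col=5 char='o'
After 2 (l): row=0 col=6 char='n'
After 3 (l): row=0 col=7 char='e'
After 4 (k): row=0 col=7 char='e'
After 5 (G): row=5 col=0 char='g'
After 6 (h): row=5 col=0 char='g'
After 7 (w): row=5 col=6 char='s'
After 8 (h): row=5 col=5 char='_'
After 9 (h): row=5 col=4 char='_'
After 10 (l): row=5 col=5 char='_'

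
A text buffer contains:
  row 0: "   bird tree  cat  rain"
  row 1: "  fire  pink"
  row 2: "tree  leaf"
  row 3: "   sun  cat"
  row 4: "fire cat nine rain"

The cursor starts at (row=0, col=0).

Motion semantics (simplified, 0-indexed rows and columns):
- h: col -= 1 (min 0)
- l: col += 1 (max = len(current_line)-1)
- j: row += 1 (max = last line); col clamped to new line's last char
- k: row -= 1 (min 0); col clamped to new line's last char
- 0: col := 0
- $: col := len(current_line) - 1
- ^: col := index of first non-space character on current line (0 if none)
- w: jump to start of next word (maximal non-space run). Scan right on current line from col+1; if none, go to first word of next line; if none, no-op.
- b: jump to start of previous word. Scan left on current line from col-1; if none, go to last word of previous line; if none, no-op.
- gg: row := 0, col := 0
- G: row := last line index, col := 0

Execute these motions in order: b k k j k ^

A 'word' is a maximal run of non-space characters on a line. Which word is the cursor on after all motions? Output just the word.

Answer: bird

Derivation:
After 1 (b): row=0 col=0 char='_'
After 2 (k): row=0 col=0 char='_'
After 3 (k): row=0 col=0 char='_'
After 4 (j): row=1 col=0 char='_'
After 5 (k): row=0 col=0 char='_'
After 6 (^): row=0 col=3 char='b'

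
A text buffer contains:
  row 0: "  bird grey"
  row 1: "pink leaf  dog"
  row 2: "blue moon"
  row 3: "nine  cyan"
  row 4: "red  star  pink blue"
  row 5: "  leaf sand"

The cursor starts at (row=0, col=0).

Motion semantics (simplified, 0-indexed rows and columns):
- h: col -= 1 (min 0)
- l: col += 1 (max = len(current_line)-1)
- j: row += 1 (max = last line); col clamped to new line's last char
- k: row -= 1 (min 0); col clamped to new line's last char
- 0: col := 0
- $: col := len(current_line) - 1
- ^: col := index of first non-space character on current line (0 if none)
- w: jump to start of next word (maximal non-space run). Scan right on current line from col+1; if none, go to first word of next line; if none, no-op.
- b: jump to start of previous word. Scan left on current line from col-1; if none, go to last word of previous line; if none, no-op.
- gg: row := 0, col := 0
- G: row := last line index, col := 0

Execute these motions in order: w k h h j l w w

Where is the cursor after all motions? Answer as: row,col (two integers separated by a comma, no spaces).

After 1 (w): row=0 col=2 char='b'
After 2 (k): row=0 col=2 char='b'
After 3 (h): row=0 col=1 char='_'
After 4 (h): row=0 col=0 char='_'
After 5 (j): row=1 col=0 char='p'
After 6 (l): row=1 col=1 char='i'
After 7 (w): row=1 col=5 char='l'
After 8 (w): row=1 col=11 char='d'

Answer: 1,11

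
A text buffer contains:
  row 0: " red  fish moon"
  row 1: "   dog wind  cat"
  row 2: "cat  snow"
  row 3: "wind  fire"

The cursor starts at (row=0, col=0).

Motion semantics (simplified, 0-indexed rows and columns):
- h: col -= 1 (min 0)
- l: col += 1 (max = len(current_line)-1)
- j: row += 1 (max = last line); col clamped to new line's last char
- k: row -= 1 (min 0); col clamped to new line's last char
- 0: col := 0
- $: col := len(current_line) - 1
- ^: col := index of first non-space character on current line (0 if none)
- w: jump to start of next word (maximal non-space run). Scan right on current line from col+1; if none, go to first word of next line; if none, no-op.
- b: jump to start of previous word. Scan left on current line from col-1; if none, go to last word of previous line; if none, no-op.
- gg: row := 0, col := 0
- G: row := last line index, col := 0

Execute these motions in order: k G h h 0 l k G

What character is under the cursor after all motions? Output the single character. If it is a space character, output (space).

After 1 (k): row=0 col=0 char='_'
After 2 (G): row=3 col=0 char='w'
After 3 (h): row=3 col=0 char='w'
After 4 (h): row=3 col=0 char='w'
After 5 (0): row=3 col=0 char='w'
After 6 (l): row=3 col=1 char='i'
After 7 (k): row=2 col=1 char='a'
After 8 (G): row=3 col=0 char='w'

Answer: w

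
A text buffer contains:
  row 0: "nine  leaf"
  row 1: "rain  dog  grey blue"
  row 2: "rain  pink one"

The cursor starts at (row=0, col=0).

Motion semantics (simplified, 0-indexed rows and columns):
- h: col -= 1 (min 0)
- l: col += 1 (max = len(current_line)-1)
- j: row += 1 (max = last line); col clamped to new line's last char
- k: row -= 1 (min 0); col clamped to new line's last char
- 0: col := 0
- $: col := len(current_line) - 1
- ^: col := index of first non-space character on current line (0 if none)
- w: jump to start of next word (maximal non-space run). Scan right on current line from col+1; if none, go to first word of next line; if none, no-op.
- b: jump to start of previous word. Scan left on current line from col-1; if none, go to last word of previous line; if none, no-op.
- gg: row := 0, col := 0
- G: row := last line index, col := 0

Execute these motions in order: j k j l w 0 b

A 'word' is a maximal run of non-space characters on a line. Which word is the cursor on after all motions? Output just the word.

After 1 (j): row=1 col=0 char='r'
After 2 (k): row=0 col=0 char='n'
After 3 (j): row=1 col=0 char='r'
After 4 (l): row=1 col=1 char='a'
After 5 (w): row=1 col=6 char='d'
After 6 (0): row=1 col=0 char='r'
After 7 (b): row=0 col=6 char='l'

Answer: leaf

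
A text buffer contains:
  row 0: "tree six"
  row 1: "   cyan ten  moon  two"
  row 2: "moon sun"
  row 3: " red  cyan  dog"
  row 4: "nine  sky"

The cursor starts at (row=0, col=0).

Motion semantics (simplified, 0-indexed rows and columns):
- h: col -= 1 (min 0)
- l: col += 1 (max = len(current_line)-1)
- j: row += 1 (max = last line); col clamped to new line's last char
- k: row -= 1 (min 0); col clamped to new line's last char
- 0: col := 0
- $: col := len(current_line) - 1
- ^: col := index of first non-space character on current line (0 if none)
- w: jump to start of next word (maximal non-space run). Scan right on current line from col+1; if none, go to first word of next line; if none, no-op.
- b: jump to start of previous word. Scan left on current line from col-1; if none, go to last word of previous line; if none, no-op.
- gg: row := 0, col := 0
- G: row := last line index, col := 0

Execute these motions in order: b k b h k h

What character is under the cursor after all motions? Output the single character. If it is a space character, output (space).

After 1 (b): row=0 col=0 char='t'
After 2 (k): row=0 col=0 char='t'
After 3 (b): row=0 col=0 char='t'
After 4 (h): row=0 col=0 char='t'
After 5 (k): row=0 col=0 char='t'
After 6 (h): row=0 col=0 char='t'

Answer: t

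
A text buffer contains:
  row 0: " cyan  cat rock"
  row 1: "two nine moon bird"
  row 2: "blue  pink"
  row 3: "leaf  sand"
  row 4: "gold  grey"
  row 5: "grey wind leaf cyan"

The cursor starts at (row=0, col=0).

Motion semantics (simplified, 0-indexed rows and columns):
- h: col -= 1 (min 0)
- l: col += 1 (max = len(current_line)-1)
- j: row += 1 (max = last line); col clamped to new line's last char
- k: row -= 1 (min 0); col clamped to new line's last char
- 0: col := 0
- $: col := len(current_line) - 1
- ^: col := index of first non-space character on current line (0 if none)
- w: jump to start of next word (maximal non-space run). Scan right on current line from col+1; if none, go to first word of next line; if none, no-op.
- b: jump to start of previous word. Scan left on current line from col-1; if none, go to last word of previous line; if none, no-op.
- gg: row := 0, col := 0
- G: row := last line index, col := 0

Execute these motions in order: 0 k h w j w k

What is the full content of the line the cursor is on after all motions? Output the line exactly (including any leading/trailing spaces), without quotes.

After 1 (0): row=0 col=0 char='_'
After 2 (k): row=0 col=0 char='_'
After 3 (h): row=0 col=0 char='_'
After 4 (w): row=0 col=1 char='c'
After 5 (j): row=1 col=1 char='w'
After 6 (w): row=1 col=4 char='n'
After 7 (k): row=0 col=4 char='n'

Answer:  cyan  cat rock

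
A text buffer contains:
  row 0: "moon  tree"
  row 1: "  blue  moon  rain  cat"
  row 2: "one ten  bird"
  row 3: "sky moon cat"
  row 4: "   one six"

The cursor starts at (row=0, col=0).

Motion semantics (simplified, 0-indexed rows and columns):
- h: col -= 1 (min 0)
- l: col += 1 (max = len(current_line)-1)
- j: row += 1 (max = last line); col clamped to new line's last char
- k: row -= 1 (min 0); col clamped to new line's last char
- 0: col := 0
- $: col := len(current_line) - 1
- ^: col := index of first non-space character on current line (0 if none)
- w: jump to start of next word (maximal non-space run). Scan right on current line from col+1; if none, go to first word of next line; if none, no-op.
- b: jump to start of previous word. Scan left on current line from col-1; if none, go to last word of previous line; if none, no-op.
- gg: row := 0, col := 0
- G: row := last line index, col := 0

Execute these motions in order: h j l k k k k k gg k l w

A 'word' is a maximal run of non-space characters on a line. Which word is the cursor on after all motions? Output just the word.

Answer: tree

Derivation:
After 1 (h): row=0 col=0 char='m'
After 2 (j): row=1 col=0 char='_'
After 3 (l): row=1 col=1 char='_'
After 4 (k): row=0 col=1 char='o'
After 5 (k): row=0 col=1 char='o'
After 6 (k): row=0 col=1 char='o'
After 7 (k): row=0 col=1 char='o'
After 8 (k): row=0 col=1 char='o'
After 9 (gg): row=0 col=0 char='m'
After 10 (k): row=0 col=0 char='m'
After 11 (l): row=0 col=1 char='o'
After 12 (w): row=0 col=6 char='t'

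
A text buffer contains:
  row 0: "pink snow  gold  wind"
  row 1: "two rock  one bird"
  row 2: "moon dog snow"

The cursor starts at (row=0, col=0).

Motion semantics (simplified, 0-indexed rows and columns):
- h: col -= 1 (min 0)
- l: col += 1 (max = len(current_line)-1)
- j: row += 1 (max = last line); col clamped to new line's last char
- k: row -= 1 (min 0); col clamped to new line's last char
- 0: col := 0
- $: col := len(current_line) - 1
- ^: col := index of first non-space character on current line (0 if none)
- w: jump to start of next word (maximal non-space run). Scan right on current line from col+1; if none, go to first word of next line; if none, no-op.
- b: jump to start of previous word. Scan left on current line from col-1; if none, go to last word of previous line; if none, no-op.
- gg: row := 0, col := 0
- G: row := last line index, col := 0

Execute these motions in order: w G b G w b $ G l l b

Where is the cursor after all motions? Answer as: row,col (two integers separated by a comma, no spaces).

Answer: 2,0

Derivation:
After 1 (w): row=0 col=5 char='s'
After 2 (G): row=2 col=0 char='m'
After 3 (b): row=1 col=14 char='b'
After 4 (G): row=2 col=0 char='m'
After 5 (w): row=2 col=5 char='d'
After 6 (b): row=2 col=0 char='m'
After 7 ($): row=2 col=12 char='w'
After 8 (G): row=2 col=0 char='m'
After 9 (l): row=2 col=1 char='o'
After 10 (l): row=2 col=2 char='o'
After 11 (b): row=2 col=0 char='m'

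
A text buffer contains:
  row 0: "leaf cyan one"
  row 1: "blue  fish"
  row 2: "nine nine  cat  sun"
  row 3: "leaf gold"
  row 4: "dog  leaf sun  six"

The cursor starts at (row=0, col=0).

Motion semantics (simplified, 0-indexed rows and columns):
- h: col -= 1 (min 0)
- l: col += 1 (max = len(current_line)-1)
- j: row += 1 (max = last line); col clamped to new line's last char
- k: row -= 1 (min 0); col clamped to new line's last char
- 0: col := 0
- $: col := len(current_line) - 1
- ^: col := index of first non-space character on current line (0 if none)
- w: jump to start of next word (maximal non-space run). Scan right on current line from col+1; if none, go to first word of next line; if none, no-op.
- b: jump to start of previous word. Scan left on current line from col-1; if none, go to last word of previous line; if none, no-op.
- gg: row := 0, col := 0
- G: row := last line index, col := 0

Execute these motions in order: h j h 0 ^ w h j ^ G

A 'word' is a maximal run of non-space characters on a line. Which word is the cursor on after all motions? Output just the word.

Answer: dog

Derivation:
After 1 (h): row=0 col=0 char='l'
After 2 (j): row=1 col=0 char='b'
After 3 (h): row=1 col=0 char='b'
After 4 (0): row=1 col=0 char='b'
After 5 (^): row=1 col=0 char='b'
After 6 (w): row=1 col=6 char='f'
After 7 (h): row=1 col=5 char='_'
After 8 (j): row=2 col=5 char='n'
After 9 (^): row=2 col=0 char='n'
After 10 (G): row=4 col=0 char='d'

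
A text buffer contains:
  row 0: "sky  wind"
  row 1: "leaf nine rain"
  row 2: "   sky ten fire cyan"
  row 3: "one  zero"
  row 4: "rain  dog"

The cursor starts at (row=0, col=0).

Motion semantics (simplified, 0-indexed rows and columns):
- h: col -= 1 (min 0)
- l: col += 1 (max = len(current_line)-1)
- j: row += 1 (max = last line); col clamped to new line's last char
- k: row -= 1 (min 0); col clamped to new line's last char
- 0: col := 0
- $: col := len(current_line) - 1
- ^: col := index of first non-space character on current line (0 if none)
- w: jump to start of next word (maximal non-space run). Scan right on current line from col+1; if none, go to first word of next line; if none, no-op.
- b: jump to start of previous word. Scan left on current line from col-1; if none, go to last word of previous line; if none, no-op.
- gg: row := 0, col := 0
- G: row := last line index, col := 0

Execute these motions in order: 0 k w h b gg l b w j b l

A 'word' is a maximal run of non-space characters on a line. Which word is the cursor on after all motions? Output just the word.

After 1 (0): row=0 col=0 char='s'
After 2 (k): row=0 col=0 char='s'
After 3 (w): row=0 col=5 char='w'
After 4 (h): row=0 col=4 char='_'
After 5 (b): row=0 col=0 char='s'
After 6 (gg): row=0 col=0 char='s'
After 7 (l): row=0 col=1 char='k'
After 8 (b): row=0 col=0 char='s'
After 9 (w): row=0 col=5 char='w'
After 10 (j): row=1 col=5 char='n'
After 11 (b): row=1 col=0 char='l'
After 12 (l): row=1 col=1 char='e'

Answer: leaf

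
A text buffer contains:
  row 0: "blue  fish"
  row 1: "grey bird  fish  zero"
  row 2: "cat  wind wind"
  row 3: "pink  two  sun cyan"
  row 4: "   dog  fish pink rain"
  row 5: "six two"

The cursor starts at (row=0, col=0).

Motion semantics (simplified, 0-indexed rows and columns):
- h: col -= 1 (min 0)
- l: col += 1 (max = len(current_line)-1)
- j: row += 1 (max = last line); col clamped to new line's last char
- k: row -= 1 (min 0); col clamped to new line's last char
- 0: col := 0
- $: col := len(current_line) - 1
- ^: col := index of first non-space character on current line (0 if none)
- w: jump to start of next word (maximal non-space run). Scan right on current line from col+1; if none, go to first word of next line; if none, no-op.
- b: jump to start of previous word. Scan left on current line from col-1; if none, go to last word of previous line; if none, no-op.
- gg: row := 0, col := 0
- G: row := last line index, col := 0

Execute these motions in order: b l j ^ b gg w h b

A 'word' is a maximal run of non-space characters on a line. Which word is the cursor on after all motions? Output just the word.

Answer: blue

Derivation:
After 1 (b): row=0 col=0 char='b'
After 2 (l): row=0 col=1 char='l'
After 3 (j): row=1 col=1 char='r'
After 4 (^): row=1 col=0 char='g'
After 5 (b): row=0 col=6 char='f'
After 6 (gg): row=0 col=0 char='b'
After 7 (w): row=0 col=6 char='f'
After 8 (h): row=0 col=5 char='_'
After 9 (b): row=0 col=0 char='b'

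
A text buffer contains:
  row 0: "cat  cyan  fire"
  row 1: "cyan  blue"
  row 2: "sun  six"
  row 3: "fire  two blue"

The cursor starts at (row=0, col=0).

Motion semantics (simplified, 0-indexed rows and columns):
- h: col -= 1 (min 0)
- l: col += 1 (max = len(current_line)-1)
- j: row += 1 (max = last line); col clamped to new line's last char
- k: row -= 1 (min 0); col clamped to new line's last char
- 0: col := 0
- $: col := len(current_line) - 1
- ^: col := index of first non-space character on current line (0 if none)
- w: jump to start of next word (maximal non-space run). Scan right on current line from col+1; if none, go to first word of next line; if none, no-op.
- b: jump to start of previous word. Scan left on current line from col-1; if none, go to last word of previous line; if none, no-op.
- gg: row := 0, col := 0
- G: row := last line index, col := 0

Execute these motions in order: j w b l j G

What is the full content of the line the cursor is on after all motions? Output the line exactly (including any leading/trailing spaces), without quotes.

After 1 (j): row=1 col=0 char='c'
After 2 (w): row=1 col=6 char='b'
After 3 (b): row=1 col=0 char='c'
After 4 (l): row=1 col=1 char='y'
After 5 (j): row=2 col=1 char='u'
After 6 (G): row=3 col=0 char='f'

Answer: fire  two blue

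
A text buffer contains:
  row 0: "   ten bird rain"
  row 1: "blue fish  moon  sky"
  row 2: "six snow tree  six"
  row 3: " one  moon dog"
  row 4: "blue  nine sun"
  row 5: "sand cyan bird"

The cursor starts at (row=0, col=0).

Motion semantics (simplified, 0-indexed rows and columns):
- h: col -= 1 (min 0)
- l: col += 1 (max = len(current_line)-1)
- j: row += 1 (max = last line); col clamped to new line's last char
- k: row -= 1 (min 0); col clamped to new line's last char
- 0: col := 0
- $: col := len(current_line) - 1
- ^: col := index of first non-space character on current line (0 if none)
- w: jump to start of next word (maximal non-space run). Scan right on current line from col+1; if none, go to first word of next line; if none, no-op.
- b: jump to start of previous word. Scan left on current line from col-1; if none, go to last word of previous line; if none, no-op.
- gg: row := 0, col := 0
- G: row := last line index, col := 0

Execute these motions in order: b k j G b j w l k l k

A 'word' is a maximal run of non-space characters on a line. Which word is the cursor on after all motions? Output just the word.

After 1 (b): row=0 col=0 char='_'
After 2 (k): row=0 col=0 char='_'
After 3 (j): row=1 col=0 char='b'
After 4 (G): row=5 col=0 char='s'
After 5 (b): row=4 col=11 char='s'
After 6 (j): row=5 col=11 char='i'
After 7 (w): row=5 col=11 char='i'
After 8 (l): row=5 col=12 char='r'
After 9 (k): row=4 col=12 char='u'
After 10 (l): row=4 col=13 char='n'
After 11 (k): row=3 col=13 char='g'

Answer: dog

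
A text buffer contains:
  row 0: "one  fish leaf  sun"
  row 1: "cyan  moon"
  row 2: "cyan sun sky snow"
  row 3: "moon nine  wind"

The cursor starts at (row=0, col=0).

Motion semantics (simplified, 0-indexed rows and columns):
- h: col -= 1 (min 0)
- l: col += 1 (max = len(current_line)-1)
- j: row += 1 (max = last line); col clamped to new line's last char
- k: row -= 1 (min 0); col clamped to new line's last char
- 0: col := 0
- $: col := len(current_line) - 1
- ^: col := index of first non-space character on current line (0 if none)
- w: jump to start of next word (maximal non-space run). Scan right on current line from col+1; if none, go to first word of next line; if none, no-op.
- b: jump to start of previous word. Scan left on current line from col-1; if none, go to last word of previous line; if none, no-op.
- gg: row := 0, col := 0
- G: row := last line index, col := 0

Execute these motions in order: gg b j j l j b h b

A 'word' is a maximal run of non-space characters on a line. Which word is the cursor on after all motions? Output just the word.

Answer: snow

Derivation:
After 1 (gg): row=0 col=0 char='o'
After 2 (b): row=0 col=0 char='o'
After 3 (j): row=1 col=0 char='c'
After 4 (j): row=2 col=0 char='c'
After 5 (l): row=2 col=1 char='y'
After 6 (j): row=3 col=1 char='o'
After 7 (b): row=3 col=0 char='m'
After 8 (h): row=3 col=0 char='m'
After 9 (b): row=2 col=13 char='s'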